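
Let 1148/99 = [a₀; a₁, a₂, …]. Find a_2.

1

1148 = 11·99 + 59   →  a_0 = 11
99 = 1·59 + 40   →  a_1 = 1
59 = 1·40 + 19   →  a_2 = 1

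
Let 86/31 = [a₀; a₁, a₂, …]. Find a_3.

2

86 = 2·31 + 24   →  a_0 = 2
31 = 1·24 + 7   →  a_1 = 1
24 = 3·7 + 3   →  a_2 = 3
7 = 2·3 + 1   →  a_3 = 2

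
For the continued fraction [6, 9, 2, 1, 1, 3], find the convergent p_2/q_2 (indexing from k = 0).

Using pₖ = aₖpₖ₋₁ + pₖ₋₂, qₖ = aₖqₖ₋₁ + qₖ₋₂ (with p₋₁=1, p₋₂=0, q₋₁=0, q₋₂=1):
  k=0: a=6, p=6, q=1
  k=1: a=9, p=55, q=9
  k=2: a=2, p=116, q=19

116/19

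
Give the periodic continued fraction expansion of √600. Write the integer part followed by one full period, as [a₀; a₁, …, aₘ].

a₀ = ⌊√600⌋ = 24.
With m₀=0, d₀=1 and mₖ₊₁ = dₖaₖ − mₖ, dₖ₊₁ = (n − mₖ₊₁²)/dₖ, aₖ₊₁ = ⌊(a₀+mₖ₊₁)/dₖ₊₁⌋:
  k=1: m=24, d=24, a=2
  k=2: m=24, d=1, a=48
d=1 and a=2a₀=48 at k=2, so the next step gives (m, d) = (24, 24) again — its k=1 value — and the period has length 2.

[24; 2, 48]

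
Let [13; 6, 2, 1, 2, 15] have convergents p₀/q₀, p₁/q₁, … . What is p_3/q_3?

Using pₖ = aₖpₖ₋₁ + pₖ₋₂, qₖ = aₖqₖ₋₁ + qₖ₋₂ (with p₋₁=1, p₋₂=0, q₋₁=0, q₋₂=1):
  k=0: a=13, p=13, q=1
  k=1: a=6, p=79, q=6
  k=2: a=2, p=171, q=13
  k=3: a=1, p=250, q=19

250/19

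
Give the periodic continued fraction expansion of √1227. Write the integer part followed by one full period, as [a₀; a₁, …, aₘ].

[35; 35, 70]

a₀ = ⌊√1227⌋ = 35.
With m₀=0, d₀=1 and mₖ₊₁ = dₖaₖ − mₖ, dₖ₊₁ = (n − mₖ₊₁²)/dₖ, aₖ₊₁ = ⌊(a₀+mₖ₊₁)/dₖ₊₁⌋:
  k=1: m=35, d=2, a=35
  k=2: m=35, d=1, a=70
d=1 and a=2a₀=70 at k=2, so the next step gives (m, d) = (35, 2) again — its k=1 value — and the period has length 2.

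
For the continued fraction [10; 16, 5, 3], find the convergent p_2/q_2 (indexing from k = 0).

Using pₖ = aₖpₖ₋₁ + pₖ₋₂, qₖ = aₖqₖ₋₁ + qₖ₋₂ (with p₋₁=1, p₋₂=0, q₋₁=0, q₋₂=1):
  k=0: a=10, p=10, q=1
  k=1: a=16, p=161, q=16
  k=2: a=5, p=815, q=81

815/81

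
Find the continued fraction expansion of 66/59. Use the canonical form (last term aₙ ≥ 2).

[1; 8, 2, 3]

66 = 1×59 + 7
59 = 8×7 + 3
7 = 2×3 + 1
3 = 3×1 + 0  (stop)
So 66/59 = [1; 8, 2, 3].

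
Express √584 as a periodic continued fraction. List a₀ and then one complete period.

a₀ = ⌊√584⌋ = 24.

[24; 6, 48]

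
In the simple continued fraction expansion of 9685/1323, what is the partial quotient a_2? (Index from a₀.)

8

9685 = 7·1323 + 424   →  a_0 = 7
1323 = 3·424 + 51   →  a_1 = 3
424 = 8·51 + 16   →  a_2 = 8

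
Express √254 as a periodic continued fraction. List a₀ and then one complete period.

[15; 1, 14, 1, 30]

a₀ = ⌊√254⌋ = 15.
With m₀=0, d₀=1 and mₖ₊₁ = dₖaₖ − mₖ, dₖ₊₁ = (n − mₖ₊₁²)/dₖ, aₖ₊₁ = ⌊(a₀+mₖ₊₁)/dₖ₊₁⌋:
  k=1: m=15, d=29, a=1
  k=2: m=14, d=2, a=14
  k=3: m=14, d=29, a=1
  k=4: m=15, d=1, a=30
d=1 and a=2a₀=30 at k=4, so the next step gives (m, d) = (15, 29) again — its k=1 value — and the period has length 4.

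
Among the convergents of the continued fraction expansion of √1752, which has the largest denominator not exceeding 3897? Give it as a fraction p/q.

147127/3515

√1752 = [41; 1, 5, 1, 82, …] (period length 4).
Convergents:
  p_0/q_0 = 41/1
  p_1/q_1 = 42/1
  p_2/q_2 = 251/6
  p_3/q_3 = 293/7
  p_4/q_4 = 24277/580
  p_5/q_5 = 24570/587
  p_6/q_6 = 147127/3515
  p_7/q_7 = 171697/4102
q_6 = 3515 ≤ 3897 < 4102 = q_7, so the answer is 147127/3515.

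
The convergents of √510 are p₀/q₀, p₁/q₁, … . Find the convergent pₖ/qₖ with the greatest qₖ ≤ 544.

√510 = [22; 1, 1, 2, 1, 1, 44, …] (period length 6).
Convergents:
  p_0/q_0 = 22/1
  p_1/q_1 = 23/1
  p_2/q_2 = 45/2
  p_3/q_3 = 113/5
  p_4/q_4 = 158/7
  p_5/q_5 = 271/12
  p_6/q_6 = 12082/535
  p_7/q_7 = 12353/547
q_6 = 535 ≤ 544 < 547 = q_7, so the answer is 12082/535.

12082/535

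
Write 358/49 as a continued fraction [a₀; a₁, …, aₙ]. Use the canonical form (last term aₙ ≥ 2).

[7; 3, 3, 1, 3]

358 = 7×49 + 15
49 = 3×15 + 4
15 = 3×4 + 3
4 = 1×3 + 1
3 = 3×1 + 0  (stop)
So 358/49 = [7; 3, 3, 1, 3].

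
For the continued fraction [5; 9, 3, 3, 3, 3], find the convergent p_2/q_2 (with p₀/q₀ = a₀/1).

143/28

Using pₖ = aₖpₖ₋₁ + pₖ₋₂, qₖ = aₖqₖ₋₁ + qₖ₋₂ (with p₋₁=1, p₋₂=0, q₋₁=0, q₋₂=1):
  k=0: a=5, p=5, q=1
  k=1: a=9, p=46, q=9
  k=2: a=3, p=143, q=28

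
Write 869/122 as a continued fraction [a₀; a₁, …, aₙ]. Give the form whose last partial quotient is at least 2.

869 = 7·122 + 15
122 = 8·15 + 2
15 = 7·2 + 1
2 = 2·1 + 0  (stop)
So 869/122 = [7; 8, 7, 2].

[7; 8, 7, 2]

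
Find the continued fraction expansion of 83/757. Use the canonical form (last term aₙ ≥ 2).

83 = 0·757 + 83
757 = 9·83 + 10
83 = 8·10 + 3
10 = 3·3 + 1
3 = 3·1 + 0  (stop)
So 83/757 = [0; 9, 8, 3, 3].

[0; 9, 8, 3, 3]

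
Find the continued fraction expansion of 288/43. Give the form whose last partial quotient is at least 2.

[6; 1, 2, 3, 4]

288 = 6×43 + 30
43 = 1×30 + 13
30 = 2×13 + 4
13 = 3×4 + 1
4 = 4×1 + 0  (stop)
So 288/43 = [6; 1, 2, 3, 4].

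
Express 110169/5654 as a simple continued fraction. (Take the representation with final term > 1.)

[19; 2, 16, 3, 18, 3]

110169 = 19*5654 + 2743
5654 = 2*2743 + 168
2743 = 16*168 + 55
168 = 3*55 + 3
55 = 18*3 + 1
3 = 3*1 + 0  (stop)
So 110169/5654 = [19; 2, 16, 3, 18, 3].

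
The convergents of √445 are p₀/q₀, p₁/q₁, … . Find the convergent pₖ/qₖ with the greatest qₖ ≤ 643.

4662/221

√445 = [21; 10, 1, 1, 10, 42, …] (period length 5).
Convergents:
  p_0/q_0 = 21/1
  p_1/q_1 = 211/10
  p_2/q_2 = 232/11
  p_3/q_3 = 443/21
  p_4/q_4 = 4662/221
  p_5/q_5 = 196247/9303
q_4 = 221 ≤ 643 < 9303 = q_5, so the answer is 4662/221.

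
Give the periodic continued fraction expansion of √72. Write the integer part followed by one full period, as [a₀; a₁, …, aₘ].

[8; 2, 16]

a₀ = ⌊√72⌋ = 8.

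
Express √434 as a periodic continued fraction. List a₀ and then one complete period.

a₀ = ⌊√434⌋ = 20.
With m₀=0, d₀=1 and mₖ₊₁ = dₖaₖ − mₖ, dₖ₊₁ = (n − mₖ₊₁²)/dₖ, aₖ₊₁ = ⌊(a₀+mₖ₊₁)/dₖ₊₁⌋:
  k=1: m=20, d=34, a=1
  k=2: m=14, d=7, a=4
  k=3: m=14, d=34, a=1
  k=4: m=20, d=1, a=40
d=1 and a=2a₀=40 at k=4, so the next step gives (m, d) = (20, 34) again — its k=1 value — and the period has length 4.

[20; 1, 4, 1, 40]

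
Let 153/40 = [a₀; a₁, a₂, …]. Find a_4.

153 = 3·40 + 33   →  a_0 = 3
40 = 1·33 + 7   →  a_1 = 1
33 = 4·7 + 5   →  a_2 = 4
7 = 1·5 + 2   →  a_3 = 1
5 = 2·2 + 1   →  a_4 = 2

2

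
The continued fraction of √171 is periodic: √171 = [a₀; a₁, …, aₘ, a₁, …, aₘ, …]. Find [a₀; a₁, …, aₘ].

a₀ = ⌊√171⌋ = 13.
With m₀=0, d₀=1 and mₖ₊₁ = dₖaₖ − mₖ, dₖ₊₁ = (n − mₖ₊₁²)/dₖ, aₖ₊₁ = ⌊(a₀+mₖ₊₁)/dₖ₊₁⌋:
  k=1: m=13, d=2, a=13
  k=2: m=13, d=1, a=26
d=1 and a=2a₀=26 at k=2, so the next step gives (m, d) = (13, 2) again — its k=1 value — and the period has length 2.

[13; 13, 26]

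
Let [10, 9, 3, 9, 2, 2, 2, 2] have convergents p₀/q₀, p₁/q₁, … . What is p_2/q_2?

Using pₖ = aₖpₖ₋₁ + pₖ₋₂, qₖ = aₖqₖ₋₁ + qₖ₋₂ (with p₋₁=1, p₋₂=0, q₋₁=0, q₋₂=1):
  k=0: a=10, p=10, q=1
  k=1: a=9, p=91, q=9
  k=2: a=3, p=283, q=28

283/28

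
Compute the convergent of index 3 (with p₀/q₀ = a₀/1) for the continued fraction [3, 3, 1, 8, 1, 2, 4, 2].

Using pₖ = aₖpₖ₋₁ + pₖ₋₂, qₖ = aₖqₖ₋₁ + qₖ₋₂ (with p₋₁=1, p₋₂=0, q₋₁=0, q₋₂=1):
  k=0: a=3, p=3, q=1
  k=1: a=3, p=10, q=3
  k=2: a=1, p=13, q=4
  k=3: a=8, p=114, q=35

114/35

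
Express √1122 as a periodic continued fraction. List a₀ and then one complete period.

a₀ = ⌊√1122⌋ = 33.
With m₀=0, d₀=1 and mₖ₊₁ = dₖaₖ − mₖ, dₖ₊₁ = (n − mₖ₊₁²)/dₖ, aₖ₊₁ = ⌊(a₀+mₖ₊₁)/dₖ₊₁⌋:
  k=1: m=33, d=33, a=2
  k=2: m=33, d=1, a=66
d=1 and a=2a₀=66 at k=2, so the next step gives (m, d) = (33, 33) again — its k=1 value — and the period has length 2.

[33; 2, 66]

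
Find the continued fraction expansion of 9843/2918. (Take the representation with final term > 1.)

9843 = 3·2918 + 1089
2918 = 2·1089 + 740
1089 = 1·740 + 349
740 = 2·349 + 42
349 = 8·42 + 13
42 = 3·13 + 3
13 = 4·3 + 1
3 = 3·1 + 0  (stop)
So 9843/2918 = [3; 2, 1, 2, 8, 3, 4, 3].

[3; 2, 1, 2, 8, 3, 4, 3]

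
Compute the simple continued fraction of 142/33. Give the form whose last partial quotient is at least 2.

[4; 3, 3, 3]

142 = 4×33 + 10
33 = 3×10 + 3
10 = 3×3 + 1
3 = 3×1 + 0  (stop)
So 142/33 = [4; 3, 3, 3].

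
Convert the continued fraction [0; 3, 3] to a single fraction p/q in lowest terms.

3/10

Using pₖ = aₖpₖ₋₁ + pₖ₋₂ and qₖ = aₖqₖ₋₁ + qₖ₋₂:
  k=0: a=0, p=0, q=1
  k=1: a=3, p=1, q=3
  k=2: a=3, p=3, q=10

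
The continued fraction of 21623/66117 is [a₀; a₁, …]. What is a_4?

15

21623 = 0·66117 + 21623   →  a_0 = 0
66117 = 3·21623 + 1248   →  a_1 = 3
21623 = 17·1248 + 407   →  a_2 = 17
1248 = 3·407 + 27   →  a_3 = 3
407 = 15·27 + 2   →  a_4 = 15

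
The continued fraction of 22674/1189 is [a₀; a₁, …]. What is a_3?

22674 = 19·1189 + 83   →  a_0 = 19
1189 = 14·83 + 27   →  a_1 = 14
83 = 3·27 + 2   →  a_2 = 3
27 = 13·2 + 1   →  a_3 = 13

13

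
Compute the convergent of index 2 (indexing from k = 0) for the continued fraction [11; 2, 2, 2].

Using pₖ = aₖpₖ₋₁ + pₖ₋₂, qₖ = aₖqₖ₋₁ + qₖ₋₂ (with p₋₁=1, p₋₂=0, q₋₁=0, q₋₂=1):
  k=0: a=11, p=11, q=1
  k=1: a=2, p=23, q=2
  k=2: a=2, p=57, q=5

57/5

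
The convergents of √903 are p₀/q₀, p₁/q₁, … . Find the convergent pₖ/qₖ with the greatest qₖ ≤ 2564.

√903 = [30; 20, 60, …] (period length 2).
Convergents:
  p_0/q_0 = 30/1
  p_1/q_1 = 601/20
  p_2/q_2 = 36090/1201
  p_3/q_3 = 722401/24040
q_2 = 1201 ≤ 2564 < 24040 = q_3, so the answer is 36090/1201.

36090/1201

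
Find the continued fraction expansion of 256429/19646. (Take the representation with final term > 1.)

[13; 19, 18, 11, 2, 2]

256429 = 13·19646 + 1031
19646 = 19·1031 + 57
1031 = 18·57 + 5
57 = 11·5 + 2
5 = 2·2 + 1
2 = 2·1 + 0  (stop)
So 256429/19646 = [13; 19, 18, 11, 2, 2].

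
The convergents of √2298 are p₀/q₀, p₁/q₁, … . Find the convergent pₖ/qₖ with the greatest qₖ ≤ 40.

√2298 = [47; 1, 14, 1, 94, …] (period length 4).
Convergents:
  p_0/q_0 = 47/1
  p_1/q_1 = 48/1
  p_2/q_2 = 719/15
  p_3/q_3 = 767/16
  p_4/q_4 = 72817/1519
q_3 = 16 ≤ 40 < 1519 = q_4, so the answer is 767/16.

767/16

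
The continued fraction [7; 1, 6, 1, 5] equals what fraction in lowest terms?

Fold from the inside: start with 5/1.
  1 + 1/5 = 6/5
  6 + 5/6 = 41/6
  1 + 6/41 = 47/41
  7 + 41/47 = 370/47

370/47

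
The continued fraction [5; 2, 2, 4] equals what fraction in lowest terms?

119/22

Fold from the inside: start with 4/1.
  2 + 1/4 = 9/4
  2 + 4/9 = 22/9
  5 + 9/22 = 119/22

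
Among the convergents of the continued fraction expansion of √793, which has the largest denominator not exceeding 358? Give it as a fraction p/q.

4393/156

√793 = [28; 6, 4, 6, 56, …] (period length 4).
Convergents:
  p_0/q_0 = 28/1
  p_1/q_1 = 169/6
  p_2/q_2 = 704/25
  p_3/q_3 = 4393/156
  p_4/q_4 = 246712/8761
q_3 = 156 ≤ 358 < 8761 = q_4, so the answer is 4393/156.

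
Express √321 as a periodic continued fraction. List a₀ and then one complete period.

a₀ = ⌊√321⌋ = 17.
With m₀=0, d₀=1 and mₖ₊₁ = dₖaₖ − mₖ, dₖ₊₁ = (n − mₖ₊₁²)/dₖ, aₖ₊₁ = ⌊(a₀+mₖ₊₁)/dₖ₊₁⌋:
  k=1: m=17, d=32, a=1
  k=2: m=15, d=3, a=10
  k=3: m=15, d=32, a=1
  k=4: m=17, d=1, a=34
d=1 and a=2a₀=34 at k=4, so the next step gives (m, d) = (17, 32) again — its k=1 value — and the period has length 4.

[17; 1, 10, 1, 34]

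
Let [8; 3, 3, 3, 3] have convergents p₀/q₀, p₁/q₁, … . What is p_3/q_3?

274/33

Using pₖ = aₖpₖ₋₁ + pₖ₋₂, qₖ = aₖqₖ₋₁ + qₖ₋₂ (with p₋₁=1, p₋₂=0, q₋₁=0, q₋₂=1):
  k=0: a=8, p=8, q=1
  k=1: a=3, p=25, q=3
  k=2: a=3, p=83, q=10
  k=3: a=3, p=274, q=33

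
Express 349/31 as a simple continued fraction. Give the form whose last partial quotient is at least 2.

349 = 11*31 + 8
31 = 3*8 + 7
8 = 1*7 + 1
7 = 7*1 + 0  (stop)
So 349/31 = [11; 3, 1, 7].

[11; 3, 1, 7]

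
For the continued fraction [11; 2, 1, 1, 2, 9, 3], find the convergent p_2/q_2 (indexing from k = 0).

Using pₖ = aₖpₖ₋₁ + pₖ₋₂, qₖ = aₖqₖ₋₁ + qₖ₋₂ (with p₋₁=1, p₋₂=0, q₋₁=0, q₋₂=1):
  k=0: a=11, p=11, q=1
  k=1: a=2, p=23, q=2
  k=2: a=1, p=34, q=3

34/3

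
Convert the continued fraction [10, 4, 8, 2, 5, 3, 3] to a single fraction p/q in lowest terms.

41381/4040

Fold from the inside: start with 3/1.
  3 + 1/3 = 10/3
  5 + 3/10 = 53/10
  2 + 10/53 = 116/53
  8 + 53/116 = 981/116
  4 + 116/981 = 4040/981
  10 + 981/4040 = 41381/4040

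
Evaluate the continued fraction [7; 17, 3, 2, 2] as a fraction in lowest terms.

Fold from the inside: start with 2/1.
  2 + 1/2 = 5/2
  3 + 2/5 = 17/5
  17 + 5/17 = 294/17
  7 + 17/294 = 2075/294

2075/294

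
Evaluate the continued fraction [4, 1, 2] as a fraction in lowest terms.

Using pₖ = aₖpₖ₋₁ + pₖ₋₂ and qₖ = aₖqₖ₋₁ + qₖ₋₂:
  k=0: a=4, p=4, q=1
  k=1: a=1, p=5, q=1
  k=2: a=2, p=14, q=3

14/3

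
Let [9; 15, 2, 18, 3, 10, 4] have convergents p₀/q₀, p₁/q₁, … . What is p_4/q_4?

15863/1750

Using pₖ = aₖpₖ₋₁ + pₖ₋₂, qₖ = aₖqₖ₋₁ + qₖ₋₂ (with p₋₁=1, p₋₂=0, q₋₁=0, q₋₂=1):
  k=0: a=9, p=9, q=1
  k=1: a=15, p=136, q=15
  k=2: a=2, p=281, q=31
  k=3: a=18, p=5194, q=573
  k=4: a=3, p=15863, q=1750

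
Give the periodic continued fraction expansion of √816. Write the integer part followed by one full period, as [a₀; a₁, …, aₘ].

[28; 1, 1, 3, 3, 3, 1, 1, 56]

a₀ = ⌊√816⌋ = 28.
With m₀=0, d₀=1 and mₖ₊₁ = dₖaₖ − mₖ, dₖ₊₁ = (n − mₖ₊₁²)/dₖ, aₖ₊₁ = ⌊(a₀+mₖ₊₁)/dₖ₊₁⌋:
  k=1: m=28, d=32, a=1
  k=2: m=4, d=25, a=1
  k=3: m=21, d=15, a=3
  k=4: m=24, d=16, a=3
  k=5: m=24, d=15, a=3
  k=6: m=21, d=25, a=1
  k=7: m=4, d=32, a=1
  k=8: m=28, d=1, a=56
d=1 and a=2a₀=56 at k=8, so the next step gives (m, d) = (28, 32) again — its k=1 value — and the period has length 8.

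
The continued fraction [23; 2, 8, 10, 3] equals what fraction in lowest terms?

Fold from the inside: start with 3/1.
  10 + 1/3 = 31/3
  8 + 3/31 = 251/31
  2 + 31/251 = 533/251
  23 + 251/533 = 12510/533

12510/533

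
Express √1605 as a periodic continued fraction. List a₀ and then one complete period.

[40; 16, 80]

a₀ = ⌊√1605⌋ = 40.
With m₀=0, d₀=1 and mₖ₊₁ = dₖaₖ − mₖ, dₖ₊₁ = (n − mₖ₊₁²)/dₖ, aₖ₊₁ = ⌊(a₀+mₖ₊₁)/dₖ₊₁⌋:
  k=1: m=40, d=5, a=16
  k=2: m=40, d=1, a=80
d=1 and a=2a₀=80 at k=2, so the next step gives (m, d) = (40, 5) again — its k=1 value — and the period has length 2.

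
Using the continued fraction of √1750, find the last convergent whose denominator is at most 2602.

√1750 = [41; 1, 4, 1, 82, …] (period length 4).
Convergents:
  p_0/q_0 = 41/1
  p_1/q_1 = 42/1
  p_2/q_2 = 209/5
  p_3/q_3 = 251/6
  p_4/q_4 = 20791/497
  p_5/q_5 = 21042/503
  p_6/q_6 = 104959/2509
  p_7/q_7 = 126001/3012
q_6 = 2509 ≤ 2602 < 3012 = q_7, so the answer is 104959/2509.

104959/2509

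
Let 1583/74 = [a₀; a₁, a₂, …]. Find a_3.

1583 = 21·74 + 29   →  a_0 = 21
74 = 2·29 + 16   →  a_1 = 2
29 = 1·16 + 13   →  a_2 = 1
16 = 1·13 + 3   →  a_3 = 1

1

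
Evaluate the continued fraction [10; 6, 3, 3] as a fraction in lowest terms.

Fold from the inside: start with 3/1.
  3 + 1/3 = 10/3
  6 + 3/10 = 63/10
  10 + 10/63 = 640/63

640/63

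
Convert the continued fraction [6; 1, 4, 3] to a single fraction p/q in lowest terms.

Fold from the inside: start with 3/1.
  4 + 1/3 = 13/3
  1 + 3/13 = 16/13
  6 + 13/16 = 109/16

109/16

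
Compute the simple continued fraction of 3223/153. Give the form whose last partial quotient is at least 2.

3223 = 21×153 + 10
153 = 15×10 + 3
10 = 3×3 + 1
3 = 3×1 + 0  (stop)
So 3223/153 = [21; 15, 3, 3].

[21; 15, 3, 3]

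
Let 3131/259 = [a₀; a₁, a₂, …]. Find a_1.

11

3131 = 12·259 + 23   →  a_0 = 12
259 = 11·23 + 6   →  a_1 = 11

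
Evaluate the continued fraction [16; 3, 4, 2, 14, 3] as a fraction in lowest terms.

Using pₖ = aₖpₖ₋₁ + pₖ₋₂ and qₖ = aₖqₖ₋₁ + qₖ₋₂:
  k=0: a=16, p=16, q=1
  k=1: a=3, p=49, q=3
  k=2: a=4, p=212, q=13
  k=3: a=2, p=473, q=29
  k=4: a=14, p=6834, q=419
  k=5: a=3, p=20975, q=1286

20975/1286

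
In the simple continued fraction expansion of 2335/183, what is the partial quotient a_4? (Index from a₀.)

3

2335 = 12·183 + 139   →  a_0 = 12
183 = 1·139 + 44   →  a_1 = 1
139 = 3·44 + 7   →  a_2 = 3
44 = 6·7 + 2   →  a_3 = 6
7 = 3·2 + 1   →  a_4 = 3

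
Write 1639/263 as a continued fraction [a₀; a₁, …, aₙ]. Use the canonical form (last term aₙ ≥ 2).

1639 = 6*263 + 61
263 = 4*61 + 19
61 = 3*19 + 4
19 = 4*4 + 3
4 = 1*3 + 1
3 = 3*1 + 0  (stop)
So 1639/263 = [6; 4, 3, 4, 1, 3].

[6; 4, 3, 4, 1, 3]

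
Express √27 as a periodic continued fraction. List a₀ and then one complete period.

a₀ = ⌊√27⌋ = 5.
With m₀=0, d₀=1 and mₖ₊₁ = dₖaₖ − mₖ, dₖ₊₁ = (n − mₖ₊₁²)/dₖ, aₖ₊₁ = ⌊(a₀+mₖ₊₁)/dₖ₊₁⌋:
  k=1: m=5, d=2, a=5
  k=2: m=5, d=1, a=10
d=1 and a=2a₀=10 at k=2, so the next step gives (m, d) = (5, 2) again — its k=1 value — and the period has length 2.

[5; 5, 10]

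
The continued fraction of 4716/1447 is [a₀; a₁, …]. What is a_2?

1

4716 = 3·1447 + 375   →  a_0 = 3
1447 = 3·375 + 322   →  a_1 = 3
375 = 1·322 + 53   →  a_2 = 1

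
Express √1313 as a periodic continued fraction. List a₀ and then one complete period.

[36; 4, 4, 72]

a₀ = ⌊√1313⌋ = 36.
With m₀=0, d₀=1 and mₖ₊₁ = dₖaₖ − mₖ, dₖ₊₁ = (n − mₖ₊₁²)/dₖ, aₖ₊₁ = ⌊(a₀+mₖ₊₁)/dₖ₊₁⌋:
  k=1: m=36, d=17, a=4
  k=2: m=32, d=17, a=4
  k=3: m=36, d=1, a=72
d=1 and a=2a₀=72 at k=3, so the next step gives (m, d) = (36, 17) again — its k=1 value — and the period has length 3.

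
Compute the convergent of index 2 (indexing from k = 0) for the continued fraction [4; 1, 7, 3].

Using pₖ = aₖpₖ₋₁ + pₖ₋₂, qₖ = aₖqₖ₋₁ + qₖ₋₂ (with p₋₁=1, p₋₂=0, q₋₁=0, q₋₂=1):
  k=0: a=4, p=4, q=1
  k=1: a=1, p=5, q=1
  k=2: a=7, p=39, q=8

39/8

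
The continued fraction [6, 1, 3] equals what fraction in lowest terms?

27/4

Using pₖ = aₖpₖ₋₁ + pₖ₋₂ and qₖ = aₖqₖ₋₁ + qₖ₋₂:
  k=0: a=6, p=6, q=1
  k=1: a=1, p=7, q=1
  k=2: a=3, p=27, q=4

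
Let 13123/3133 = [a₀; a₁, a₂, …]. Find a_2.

13123 = 4·3133 + 591   →  a_0 = 4
3133 = 5·591 + 178   →  a_1 = 5
591 = 3·178 + 57   →  a_2 = 3

3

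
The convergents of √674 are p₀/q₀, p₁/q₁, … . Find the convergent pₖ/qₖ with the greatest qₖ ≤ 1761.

√674 = [25; 1, 24, 1, 50, …] (period length 4).
Convergents:
  p_0/q_0 = 25/1
  p_1/q_1 = 26/1
  p_2/q_2 = 649/25
  p_3/q_3 = 675/26
  p_4/q_4 = 34399/1325
  p_5/q_5 = 35074/1351
  p_6/q_6 = 876175/33749
q_5 = 1351 ≤ 1761 < 33749 = q_6, so the answer is 35074/1351.

35074/1351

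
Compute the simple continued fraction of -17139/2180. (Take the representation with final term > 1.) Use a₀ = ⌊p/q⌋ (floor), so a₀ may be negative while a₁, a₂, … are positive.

[-8; 7, 4, 8, 9]

-17139 = -8*2180 + 301
2180 = 7*301 + 73
301 = 4*73 + 9
73 = 8*9 + 1
9 = 9*1 + 0  (stop)
So -17139/2180 = [-8; 7, 4, 8, 9].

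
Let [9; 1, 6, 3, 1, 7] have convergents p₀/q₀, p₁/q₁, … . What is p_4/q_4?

Using pₖ = aₖpₖ₋₁ + pₖ₋₂, qₖ = aₖqₖ₋₁ + qₖ₋₂ (with p₋₁=1, p₋₂=0, q₋₁=0, q₋₂=1):
  k=0: a=9, p=9, q=1
  k=1: a=1, p=10, q=1
  k=2: a=6, p=69, q=7
  k=3: a=3, p=217, q=22
  k=4: a=1, p=286, q=29

286/29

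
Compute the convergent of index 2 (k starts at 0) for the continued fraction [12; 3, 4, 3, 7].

Using pₖ = aₖpₖ₋₁ + pₖ₋₂, qₖ = aₖqₖ₋₁ + qₖ₋₂ (with p₋₁=1, p₋₂=0, q₋₁=0, q₋₂=1):
  k=0: a=12, p=12, q=1
  k=1: a=3, p=37, q=3
  k=2: a=4, p=160, q=13

160/13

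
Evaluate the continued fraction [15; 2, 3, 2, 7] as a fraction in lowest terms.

Fold from the inside: start with 7/1.
  2 + 1/7 = 15/7
  3 + 7/15 = 52/15
  2 + 15/52 = 119/52
  15 + 52/119 = 1837/119

1837/119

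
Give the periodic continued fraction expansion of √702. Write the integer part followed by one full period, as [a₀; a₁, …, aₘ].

[26; 2, 52]

a₀ = ⌊√702⌋ = 26.
With m₀=0, d₀=1 and mₖ₊₁ = dₖaₖ − mₖ, dₖ₊₁ = (n − mₖ₊₁²)/dₖ, aₖ₊₁ = ⌊(a₀+mₖ₊₁)/dₖ₊₁⌋:
  k=1: m=26, d=26, a=2
  k=2: m=26, d=1, a=52
d=1 and a=2a₀=52 at k=2, so the next step gives (m, d) = (26, 26) again — its k=1 value — and the period has length 2.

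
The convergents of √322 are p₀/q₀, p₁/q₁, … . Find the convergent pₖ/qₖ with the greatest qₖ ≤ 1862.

√322 = [17; 1, 16, 1, 34, …] (period length 4).
Convergents:
  p_0/q_0 = 17/1
  p_1/q_1 = 18/1
  p_2/q_2 = 305/17
  p_3/q_3 = 323/18
  p_4/q_4 = 11287/629
  p_5/q_5 = 11610/647
  p_6/q_6 = 197047/10981
q_5 = 647 ≤ 1862 < 10981 = q_6, so the answer is 11610/647.

11610/647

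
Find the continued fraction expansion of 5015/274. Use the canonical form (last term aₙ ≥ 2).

5015 = 18·274 + 83
274 = 3·83 + 25
83 = 3·25 + 8
25 = 3·8 + 1
8 = 8·1 + 0  (stop)
So 5015/274 = [18; 3, 3, 3, 8].

[18; 3, 3, 3, 8]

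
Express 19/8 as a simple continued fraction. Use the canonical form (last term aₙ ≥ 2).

19 = 2*8 + 3
8 = 2*3 + 2
3 = 1*2 + 1
2 = 2*1 + 0  (stop)
So 19/8 = [2; 2, 1, 2].

[2; 2, 1, 2]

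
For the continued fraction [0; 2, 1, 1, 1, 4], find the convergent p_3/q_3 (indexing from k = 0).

2/5

Using pₖ = aₖpₖ₋₁ + pₖ₋₂, qₖ = aₖqₖ₋₁ + qₖ₋₂ (with p₋₁=1, p₋₂=0, q₋₁=0, q₋₂=1):
  k=0: a=0, p=0, q=1
  k=1: a=2, p=1, q=2
  k=2: a=1, p=1, q=3
  k=3: a=1, p=2, q=5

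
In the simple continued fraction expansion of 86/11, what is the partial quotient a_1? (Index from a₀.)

86 = 7·11 + 9   →  a_0 = 7
11 = 1·9 + 2   →  a_1 = 1

1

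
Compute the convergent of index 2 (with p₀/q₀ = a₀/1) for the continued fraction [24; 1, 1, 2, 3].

Using pₖ = aₖpₖ₋₁ + pₖ₋₂, qₖ = aₖqₖ₋₁ + qₖ₋₂ (with p₋₁=1, p₋₂=0, q₋₁=0, q₋₂=1):
  k=0: a=24, p=24, q=1
  k=1: a=1, p=25, q=1
  k=2: a=1, p=49, q=2

49/2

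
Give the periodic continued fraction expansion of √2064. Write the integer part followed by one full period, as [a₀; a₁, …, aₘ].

a₀ = ⌊√2064⌋ = 45.
With m₀=0, d₀=1 and mₖ₊₁ = dₖaₖ − mₖ, dₖ₊₁ = (n − mₖ₊₁²)/dₖ, aₖ₊₁ = ⌊(a₀+mₖ₊₁)/dₖ₊₁⌋:
  k=1: m=45, d=39, a=2
  k=2: m=33, d=25, a=3
  k=3: m=42, d=12, a=7
  k=4: m=42, d=25, a=3
  k=5: m=33, d=39, a=2
  k=6: m=45, d=1, a=90
d=1 and a=2a₀=90 at k=6, so the next step gives (m, d) = (45, 39) again — its k=1 value — and the period has length 6.

[45; 2, 3, 7, 3, 2, 90]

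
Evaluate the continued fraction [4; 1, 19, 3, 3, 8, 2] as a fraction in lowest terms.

17689/3573

Fold from the inside: start with 2/1.
  8 + 1/2 = 17/2
  3 + 2/17 = 53/17
  3 + 17/53 = 176/53
  19 + 53/176 = 3397/176
  1 + 176/3397 = 3573/3397
  4 + 3397/3573 = 17689/3573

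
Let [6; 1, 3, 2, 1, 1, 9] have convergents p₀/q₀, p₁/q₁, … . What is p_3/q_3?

61/9

Using pₖ = aₖpₖ₋₁ + pₖ₋₂, qₖ = aₖqₖ₋₁ + qₖ₋₂ (with p₋₁=1, p₋₂=0, q₋₁=0, q₋₂=1):
  k=0: a=6, p=6, q=1
  k=1: a=1, p=7, q=1
  k=2: a=3, p=27, q=4
  k=3: a=2, p=61, q=9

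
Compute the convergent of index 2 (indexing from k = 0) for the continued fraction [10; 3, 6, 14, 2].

196/19

Using pₖ = aₖpₖ₋₁ + pₖ₋₂, qₖ = aₖqₖ₋₁ + qₖ₋₂ (with p₋₁=1, p₋₂=0, q₋₁=0, q₋₂=1):
  k=0: a=10, p=10, q=1
  k=1: a=3, p=31, q=3
  k=2: a=6, p=196, q=19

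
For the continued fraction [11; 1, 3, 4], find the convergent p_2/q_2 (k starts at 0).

47/4

Using pₖ = aₖpₖ₋₁ + pₖ₋₂, qₖ = aₖqₖ₋₁ + qₖ₋₂ (with p₋₁=1, p₋₂=0, q₋₁=0, q₋₂=1):
  k=0: a=11, p=11, q=1
  k=1: a=1, p=12, q=1
  k=2: a=3, p=47, q=4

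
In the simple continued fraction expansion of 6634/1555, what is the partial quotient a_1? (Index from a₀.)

6634 = 4·1555 + 414   →  a_0 = 4
1555 = 3·414 + 313   →  a_1 = 3

3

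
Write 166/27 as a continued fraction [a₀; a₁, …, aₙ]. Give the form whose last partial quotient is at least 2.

[6; 6, 1, 3]

166 = 6*27 + 4
27 = 6*4 + 3
4 = 1*3 + 1
3 = 3*1 + 0  (stop)
So 166/27 = [6; 6, 1, 3].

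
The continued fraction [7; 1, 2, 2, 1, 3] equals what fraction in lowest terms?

285/37

Using pₖ = aₖpₖ₋₁ + pₖ₋₂ and qₖ = aₖqₖ₋₁ + qₖ₋₂:
  k=0: a=7, p=7, q=1
  k=1: a=1, p=8, q=1
  k=2: a=2, p=23, q=3
  k=3: a=2, p=54, q=7
  k=4: a=1, p=77, q=10
  k=5: a=3, p=285, q=37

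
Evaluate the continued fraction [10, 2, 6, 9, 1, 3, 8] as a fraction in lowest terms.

44485/4252

Fold from the inside: start with 8/1.
  3 + 1/8 = 25/8
  1 + 8/25 = 33/25
  9 + 25/33 = 322/33
  6 + 33/322 = 1965/322
  2 + 322/1965 = 4252/1965
  10 + 1965/4252 = 44485/4252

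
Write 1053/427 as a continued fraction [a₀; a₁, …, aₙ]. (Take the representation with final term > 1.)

[2; 2, 6, 1, 6, 4]

1053 = 2·427 + 199
427 = 2·199 + 29
199 = 6·29 + 25
29 = 1·25 + 4
25 = 6·4 + 1
4 = 4·1 + 0  (stop)
So 1053/427 = [2; 2, 6, 1, 6, 4].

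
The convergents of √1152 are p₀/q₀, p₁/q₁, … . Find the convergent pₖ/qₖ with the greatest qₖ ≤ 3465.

√1152 = [33; 1, 15, 1, 66, …] (period length 4).
Convergents:
  p_0/q_0 = 33/1
  p_1/q_1 = 34/1
  p_2/q_2 = 543/16
  p_3/q_3 = 577/17
  p_4/q_4 = 38625/1138
  p_5/q_5 = 39202/1155
  p_6/q_6 = 626655/18463
q_5 = 1155 ≤ 3465 < 18463 = q_6, so the answer is 39202/1155.

39202/1155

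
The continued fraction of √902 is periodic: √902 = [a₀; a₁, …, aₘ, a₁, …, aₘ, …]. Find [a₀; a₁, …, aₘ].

[30; 30, 60]

a₀ = ⌊√902⌋ = 30.
With m₀=0, d₀=1 and mₖ₊₁ = dₖaₖ − mₖ, dₖ₊₁ = (n − mₖ₊₁²)/dₖ, aₖ₊₁ = ⌊(a₀+mₖ₊₁)/dₖ₊₁⌋:
  k=1: m=30, d=2, a=30
  k=2: m=30, d=1, a=60
d=1 and a=2a₀=60 at k=2, so the next step gives (m, d) = (30, 2) again — its k=1 value — and the period has length 2.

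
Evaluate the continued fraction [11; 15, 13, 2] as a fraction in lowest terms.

4504/407

Using pₖ = aₖpₖ₋₁ + pₖ₋₂ and qₖ = aₖqₖ₋₁ + qₖ₋₂:
  k=0: a=11, p=11, q=1
  k=1: a=15, p=166, q=15
  k=2: a=13, p=2169, q=196
  k=3: a=2, p=4504, q=407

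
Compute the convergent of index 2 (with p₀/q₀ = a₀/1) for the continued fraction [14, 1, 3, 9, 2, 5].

Using pₖ = aₖpₖ₋₁ + pₖ₋₂, qₖ = aₖqₖ₋₁ + qₖ₋₂ (with p₋₁=1, p₋₂=0, q₋₁=0, q₋₂=1):
  k=0: a=14, p=14, q=1
  k=1: a=1, p=15, q=1
  k=2: a=3, p=59, q=4

59/4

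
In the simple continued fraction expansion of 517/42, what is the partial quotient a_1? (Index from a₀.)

517 = 12·42 + 13   →  a_0 = 12
42 = 3·13 + 3   →  a_1 = 3

3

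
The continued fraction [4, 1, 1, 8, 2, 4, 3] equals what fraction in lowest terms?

Fold from the inside: start with 3/1.
  4 + 1/3 = 13/3
  2 + 3/13 = 29/13
  8 + 13/29 = 245/29
  1 + 29/245 = 274/245
  1 + 245/274 = 519/274
  4 + 274/519 = 2350/519

2350/519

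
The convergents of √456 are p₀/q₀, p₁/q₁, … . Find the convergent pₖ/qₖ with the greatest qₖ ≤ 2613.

43413/2033

√456 = [21; 2, 1, 4, 1, 2, 42, …] (period length 6).
Convergents:
  p_0/q_0 = 21/1
  p_1/q_1 = 43/2
  p_2/q_2 = 64/3
  p_3/q_3 = 299/14
  p_4/q_4 = 363/17
  p_5/q_5 = 1025/48
  p_6/q_6 = 43413/2033
  p_7/q_7 = 87851/4114
q_6 = 2033 ≤ 2613 < 4114 = q_7, so the answer is 43413/2033.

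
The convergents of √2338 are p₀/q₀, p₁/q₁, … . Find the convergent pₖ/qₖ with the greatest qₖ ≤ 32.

822/17

√2338 = [48; 2, 1, 5, 48, 5, 1, 2, 96, …] (period length 8).
Convergents:
  p_0/q_0 = 48/1
  p_1/q_1 = 97/2
  p_2/q_2 = 145/3
  p_3/q_3 = 822/17
  p_4/q_4 = 39601/819
q_3 = 17 ≤ 32 < 819 = q_4, so the answer is 822/17.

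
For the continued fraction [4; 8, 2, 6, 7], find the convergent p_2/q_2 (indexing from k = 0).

Using pₖ = aₖpₖ₋₁ + pₖ₋₂, qₖ = aₖqₖ₋₁ + qₖ₋₂ (with p₋₁=1, p₋₂=0, q₋₁=0, q₋₂=1):
  k=0: a=4, p=4, q=1
  k=1: a=8, p=33, q=8
  k=2: a=2, p=70, q=17

70/17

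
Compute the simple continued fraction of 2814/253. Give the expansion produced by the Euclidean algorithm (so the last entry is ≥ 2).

[11; 8, 6, 5]

2814 = 11·253 + 31
253 = 8·31 + 5
31 = 6·5 + 1
5 = 5·1 + 0  (stop)
So 2814/253 = [11; 8, 6, 5].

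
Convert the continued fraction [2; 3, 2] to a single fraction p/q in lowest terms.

Fold from the inside: start with 2/1.
  3 + 1/2 = 7/2
  2 + 2/7 = 16/7

16/7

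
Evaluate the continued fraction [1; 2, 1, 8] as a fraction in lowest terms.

35/26

Using pₖ = aₖpₖ₋₁ + pₖ₋₂ and qₖ = aₖqₖ₋₁ + qₖ₋₂:
  k=0: a=1, p=1, q=1
  k=1: a=2, p=3, q=2
  k=2: a=1, p=4, q=3
  k=3: a=8, p=35, q=26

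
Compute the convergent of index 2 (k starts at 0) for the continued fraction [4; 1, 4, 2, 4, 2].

24/5

Using pₖ = aₖpₖ₋₁ + pₖ₋₂, qₖ = aₖqₖ₋₁ + qₖ₋₂ (with p₋₁=1, p₋₂=0, q₋₁=0, q₋₂=1):
  k=0: a=4, p=4, q=1
  k=1: a=1, p=5, q=1
  k=2: a=4, p=24, q=5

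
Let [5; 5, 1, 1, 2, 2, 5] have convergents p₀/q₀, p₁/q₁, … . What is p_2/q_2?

31/6

Using pₖ = aₖpₖ₋₁ + pₖ₋₂, qₖ = aₖqₖ₋₁ + qₖ₋₂ (with p₋₁=1, p₋₂=0, q₋₁=0, q₋₂=1):
  k=0: a=5, p=5, q=1
  k=1: a=5, p=26, q=5
  k=2: a=1, p=31, q=6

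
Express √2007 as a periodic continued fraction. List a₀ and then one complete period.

a₀ = ⌊√2007⌋ = 44.
With m₀=0, d₀=1 and mₖ₊₁ = dₖaₖ − mₖ, dₖ₊₁ = (n − mₖ₊₁²)/dₖ, aₖ₊₁ = ⌊(a₀+mₖ₊₁)/dₖ₊₁⌋:
  k=1: m=44, d=71, a=1
  k=2: m=27, d=18, a=3
  k=3: m=27, d=71, a=1
  k=4: m=44, d=1, a=88
d=1 and a=2a₀=88 at k=4, so the next step gives (m, d) = (44, 71) again — its k=1 value — and the period has length 4.

[44; 1, 3, 1, 88]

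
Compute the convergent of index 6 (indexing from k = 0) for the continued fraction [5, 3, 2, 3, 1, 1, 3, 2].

Using pₖ = aₖpₖ₋₁ + pₖ₋₂, qₖ = aₖqₖ₋₁ + qₖ₋₂ (with p₋₁=1, p₋₂=0, q₋₁=0, q₋₂=1):
  k=0: a=5, p=5, q=1
  k=1: a=3, p=16, q=3
  k=2: a=2, p=37, q=7
  k=3: a=3, p=127, q=24
  k=4: a=1, p=164, q=31
  k=5: a=1, p=291, q=55
  k=6: a=3, p=1037, q=196

1037/196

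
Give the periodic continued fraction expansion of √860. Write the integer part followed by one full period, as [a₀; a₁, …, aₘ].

[29; 3, 14, 3, 58]

a₀ = ⌊√860⌋ = 29.
With m₀=0, d₀=1 and mₖ₊₁ = dₖaₖ − mₖ, dₖ₊₁ = (n − mₖ₊₁²)/dₖ, aₖ₊₁ = ⌊(a₀+mₖ₊₁)/dₖ₊₁⌋:
  k=1: m=29, d=19, a=3
  k=2: m=28, d=4, a=14
  k=3: m=28, d=19, a=3
  k=4: m=29, d=1, a=58
d=1 and a=2a₀=58 at k=4, so the next step gives (m, d) = (29, 19) again — its k=1 value — and the period has length 4.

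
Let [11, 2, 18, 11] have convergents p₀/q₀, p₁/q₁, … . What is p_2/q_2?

Using pₖ = aₖpₖ₋₁ + pₖ₋₂, qₖ = aₖqₖ₋₁ + qₖ₋₂ (with p₋₁=1, p₋₂=0, q₋₁=0, q₋₂=1):
  k=0: a=11, p=11, q=1
  k=1: a=2, p=23, q=2
  k=2: a=18, p=425, q=37

425/37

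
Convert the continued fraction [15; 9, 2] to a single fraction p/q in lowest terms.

287/19

Fold from the inside: start with 2/1.
  9 + 1/2 = 19/2
  15 + 2/19 = 287/19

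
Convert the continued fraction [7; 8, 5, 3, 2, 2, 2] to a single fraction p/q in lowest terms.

12656/1777

Fold from the inside: start with 2/1.
  2 + 1/2 = 5/2
  2 + 2/5 = 12/5
  3 + 5/12 = 41/12
  5 + 12/41 = 217/41
  8 + 41/217 = 1777/217
  7 + 217/1777 = 12656/1777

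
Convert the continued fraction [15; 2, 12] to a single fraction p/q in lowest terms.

387/25

Using pₖ = aₖpₖ₋₁ + pₖ₋₂ and qₖ = aₖqₖ₋₁ + qₖ₋₂:
  k=0: a=15, p=15, q=1
  k=1: a=2, p=31, q=2
  k=2: a=12, p=387, q=25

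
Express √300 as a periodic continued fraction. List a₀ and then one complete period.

[17; 3, 8, 3, 34]

a₀ = ⌊√300⌋ = 17.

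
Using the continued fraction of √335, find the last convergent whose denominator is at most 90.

604/33

√335 = [18; 3, 3, 3, 36, …] (period length 4).
Convergents:
  p_0/q_0 = 18/1
  p_1/q_1 = 55/3
  p_2/q_2 = 183/10
  p_3/q_3 = 604/33
  p_4/q_4 = 21927/1198
q_3 = 33 ≤ 90 < 1198 = q_4, so the answer is 604/33.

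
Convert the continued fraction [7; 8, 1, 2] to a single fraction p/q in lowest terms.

Fold from the inside: start with 2/1.
  1 + 1/2 = 3/2
  8 + 2/3 = 26/3
  7 + 3/26 = 185/26

185/26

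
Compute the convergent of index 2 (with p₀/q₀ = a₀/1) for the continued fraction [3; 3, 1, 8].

Using pₖ = aₖpₖ₋₁ + pₖ₋₂, qₖ = aₖqₖ₋₁ + qₖ₋₂ (with p₋₁=1, p₋₂=0, q₋₁=0, q₋₂=1):
  k=0: a=3, p=3, q=1
  k=1: a=3, p=10, q=3
  k=2: a=1, p=13, q=4

13/4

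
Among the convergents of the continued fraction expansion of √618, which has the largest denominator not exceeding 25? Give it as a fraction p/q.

√618 = [24; 1, 6, 8, 6, 1, 48, …] (period length 6).
Convergents:
  p_0/q_0 = 24/1
  p_1/q_1 = 25/1
  p_2/q_2 = 174/7
  p_3/q_3 = 1417/57
q_2 = 7 ≤ 25 < 57 = q_3, so the answer is 174/7.

174/7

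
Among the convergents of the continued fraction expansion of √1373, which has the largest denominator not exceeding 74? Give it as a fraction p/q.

1371/37

√1373 = [37; 18, 1, 1, 18, 74, …] (period length 5).
Convergents:
  p_0/q_0 = 37/1
  p_1/q_1 = 667/18
  p_2/q_2 = 704/19
  p_3/q_3 = 1371/37
  p_4/q_4 = 25382/685
q_3 = 37 ≤ 74 < 685 = q_4, so the answer is 1371/37.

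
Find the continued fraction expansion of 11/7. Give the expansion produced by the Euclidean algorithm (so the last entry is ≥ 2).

11 = 1*7 + 4
7 = 1*4 + 3
4 = 1*3 + 1
3 = 3*1 + 0  (stop)
So 11/7 = [1; 1, 1, 3].

[1; 1, 1, 3]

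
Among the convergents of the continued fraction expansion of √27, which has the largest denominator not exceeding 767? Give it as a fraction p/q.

√27 = [5; 5, 10, …] (period length 2).
Convergents:
  p_0/q_0 = 5/1
  p_1/q_1 = 26/5
  p_2/q_2 = 265/51
  p_3/q_3 = 1351/260
  p_4/q_4 = 13775/2651
q_3 = 260 ≤ 767 < 2651 = q_4, so the answer is 1351/260.

1351/260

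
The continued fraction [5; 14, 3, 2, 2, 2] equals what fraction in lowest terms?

2971/586

Fold from the inside: start with 2/1.
  2 + 1/2 = 5/2
  2 + 2/5 = 12/5
  3 + 5/12 = 41/12
  14 + 12/41 = 586/41
  5 + 41/586 = 2971/586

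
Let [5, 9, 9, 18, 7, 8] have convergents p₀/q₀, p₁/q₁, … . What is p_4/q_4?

53535/10477

Using pₖ = aₖpₖ₋₁ + pₖ₋₂, qₖ = aₖqₖ₋₁ + qₖ₋₂ (with p₋₁=1, p₋₂=0, q₋₁=0, q₋₂=1):
  k=0: a=5, p=5, q=1
  k=1: a=9, p=46, q=9
  k=2: a=9, p=419, q=82
  k=3: a=18, p=7588, q=1485
  k=4: a=7, p=53535, q=10477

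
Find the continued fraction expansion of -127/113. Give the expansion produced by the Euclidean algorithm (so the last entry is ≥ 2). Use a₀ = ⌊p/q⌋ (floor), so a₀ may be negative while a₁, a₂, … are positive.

-127 = -2·113 + 99
113 = 1·99 + 14
99 = 7·14 + 1
14 = 14·1 + 0  (stop)
So -127/113 = [-2; 1, 7, 14].

[-2; 1, 7, 14]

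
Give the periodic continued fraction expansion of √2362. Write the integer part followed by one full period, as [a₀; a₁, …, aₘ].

[48; 1, 1, 1, 1, 96]

a₀ = ⌊√2362⌋ = 48.
With m₀=0, d₀=1 and mₖ₊₁ = dₖaₖ − mₖ, dₖ₊₁ = (n − mₖ₊₁²)/dₖ, aₖ₊₁ = ⌊(a₀+mₖ₊₁)/dₖ₊₁⌋:
  k=1: m=48, d=58, a=1
  k=2: m=10, d=39, a=1
  k=3: m=29, d=39, a=1
  k=4: m=10, d=58, a=1
  k=5: m=48, d=1, a=96
d=1 and a=2a₀=96 at k=5, so the next step gives (m, d) = (48, 58) again — its k=1 value — and the period has length 5.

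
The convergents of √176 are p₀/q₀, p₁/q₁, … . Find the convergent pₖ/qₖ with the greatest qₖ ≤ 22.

√176 = [13; 3, 1, 3, 26, …] (period length 4).
Convergents:
  p_0/q_0 = 13/1
  p_1/q_1 = 40/3
  p_2/q_2 = 53/4
  p_3/q_3 = 199/15
  p_4/q_4 = 5227/394
q_3 = 15 ≤ 22 < 394 = q_4, so the answer is 199/15.

199/15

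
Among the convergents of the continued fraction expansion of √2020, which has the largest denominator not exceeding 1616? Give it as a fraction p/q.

√2020 = [44; 1, 16, 1, 88, …] (period length 4).
Convergents:
  p_0/q_0 = 44/1
  p_1/q_1 = 45/1
  p_2/q_2 = 764/17
  p_3/q_3 = 809/18
  p_4/q_4 = 71956/1601
  p_5/q_5 = 72765/1619
q_4 = 1601 ≤ 1616 < 1619 = q_5, so the answer is 71956/1601.

71956/1601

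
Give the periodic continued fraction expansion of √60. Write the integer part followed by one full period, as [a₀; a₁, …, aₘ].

[7; 1, 2, 1, 14]

a₀ = ⌊√60⌋ = 7.
With m₀=0, d₀=1 and mₖ₊₁ = dₖaₖ − mₖ, dₖ₊₁ = (n − mₖ₊₁²)/dₖ, aₖ₊₁ = ⌊(a₀+mₖ₊₁)/dₖ₊₁⌋:
  k=1: m=7, d=11, a=1
  k=2: m=4, d=4, a=2
  k=3: m=4, d=11, a=1
  k=4: m=7, d=1, a=14
d=1 and a=2a₀=14 at k=4, so the next step gives (m, d) = (7, 11) again — its k=1 value — and the period has length 4.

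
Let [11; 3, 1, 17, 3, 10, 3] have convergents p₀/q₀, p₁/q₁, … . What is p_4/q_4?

2442/217

Using pₖ = aₖpₖ₋₁ + pₖ₋₂, qₖ = aₖqₖ₋₁ + qₖ₋₂ (with p₋₁=1, p₋₂=0, q₋₁=0, q₋₂=1):
  k=0: a=11, p=11, q=1
  k=1: a=3, p=34, q=3
  k=2: a=1, p=45, q=4
  k=3: a=17, p=799, q=71
  k=4: a=3, p=2442, q=217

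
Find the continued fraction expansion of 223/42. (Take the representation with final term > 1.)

[5; 3, 4, 3]

223 = 5×42 + 13
42 = 3×13 + 3
13 = 4×3 + 1
3 = 3×1 + 0  (stop)
So 223/42 = [5; 3, 4, 3].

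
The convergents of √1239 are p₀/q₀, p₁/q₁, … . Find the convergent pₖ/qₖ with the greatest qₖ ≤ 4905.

√1239 = [35; 5, 70, …] (period length 2).
Convergents:
  p_0/q_0 = 35/1
  p_1/q_1 = 176/5
  p_2/q_2 = 12355/351
  p_3/q_3 = 61951/1760
  p_4/q_4 = 4348925/123551
q_3 = 1760 ≤ 4905 < 123551 = q_4, so the answer is 61951/1760.

61951/1760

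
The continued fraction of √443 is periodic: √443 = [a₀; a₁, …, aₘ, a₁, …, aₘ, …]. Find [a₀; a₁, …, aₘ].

a₀ = ⌊√443⌋ = 21.

[21; 21, 42]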